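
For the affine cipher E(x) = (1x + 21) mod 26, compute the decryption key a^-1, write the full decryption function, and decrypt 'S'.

Step 1: Find a^-1, the modular inverse of 1 mod 26.
Step 2: We need 1 * a^-1 = 1 (mod 26).
Step 3: 1 * 1 = 1 = 0 * 26 + 1, so a^-1 = 1.
Step 4: D(y) = 1(y - 21) mod 26.
Step 5: Apply to 'S' (y = 18): D(18) = 1 * (18 - 21) mod 26 = 1 * -3 mod 26 = 23 -> 'X'.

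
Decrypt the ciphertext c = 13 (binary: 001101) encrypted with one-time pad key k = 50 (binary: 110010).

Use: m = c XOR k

Step 1: XOR ciphertext with key:
  Ciphertext: 001101
  Key:        110010
  XOR:        111111
Step 2: Plaintext = 111111 = 63 in decimal.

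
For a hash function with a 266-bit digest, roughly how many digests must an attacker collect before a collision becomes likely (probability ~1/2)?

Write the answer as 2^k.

Step 1: The birthday paradox gives collision probability ~50% after sqrt(2^n) = 2^(n/2) hashes.
Step 2: For 266-bit output: 2^(266/2) = 2^133.
Step 3: Approximately 2^133 hash computations needed.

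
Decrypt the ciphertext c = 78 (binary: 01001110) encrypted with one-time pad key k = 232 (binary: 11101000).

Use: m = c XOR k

Step 1: XOR ciphertext with key:
  Ciphertext: 01001110
  Key:        11101000
  XOR:        10100110
Step 2: Plaintext = 10100110 = 166 in decimal.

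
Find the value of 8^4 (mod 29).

Step 1: Compute 8^4 mod 29 step by step, reducing modulo 29 at each step.
  8^1 mod 29 = 8
  8^2 mod 29 = (8 * 8) mod 29 = 6
  8^3 mod 29 = (6 * 8) mod 29 = 19
  8^4 mod 29 = (19 * 8) mod 29 = 7
Step 2: Result = 7.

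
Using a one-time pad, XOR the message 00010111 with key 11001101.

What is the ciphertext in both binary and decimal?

Step 1: Write out the XOR operation bit by bit:
  Message: 00010111
  Key:     11001101
  XOR:     11011010
Step 2: Convert to decimal: 11011010 = 218.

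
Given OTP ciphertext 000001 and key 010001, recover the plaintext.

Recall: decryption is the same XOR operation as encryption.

Step 1: XOR ciphertext with key:
  Ciphertext: 000001
  Key:        010001
  XOR:        010000
Step 2: Plaintext = 010000 = 16 in decimal.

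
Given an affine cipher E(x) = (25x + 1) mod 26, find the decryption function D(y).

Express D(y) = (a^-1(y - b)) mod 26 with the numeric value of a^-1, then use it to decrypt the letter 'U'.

Step 1: Find a^-1, the modular inverse of 25 mod 26.
Step 2: We need 25 * a^-1 = 1 (mod 26).
Step 3: 25 * 25 = 625 = 24 * 26 + 1, so a^-1 = 25.
Step 4: D(y) = 25(y - 1) mod 26.
Step 5: Apply to 'U' (y = 20): D(20) = 25 * (20 - 1) mod 26 = 25 * 19 mod 26 = 7 -> 'H'.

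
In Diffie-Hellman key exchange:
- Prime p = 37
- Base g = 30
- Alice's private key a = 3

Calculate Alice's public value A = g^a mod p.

Step 1: A = g^a mod p = 30^3 mod 37.
  30^1 mod 37 = 30
  30^2 mod 37 = (30 * 30) mod 37 = 12
  30^3 mod 37 = (12 * 30) mod 37 = 27
Result: A = 27.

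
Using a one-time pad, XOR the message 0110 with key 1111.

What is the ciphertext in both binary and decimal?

Step 1: Write out the XOR operation bit by bit:
  Message: 0110
  Key:     1111
  XOR:     1001
Step 2: Convert to decimal: 1001 = 9.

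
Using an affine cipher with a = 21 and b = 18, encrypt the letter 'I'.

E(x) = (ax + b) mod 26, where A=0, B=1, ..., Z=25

Step 1: Convert 'I' to number: x = 8.
Step 2: E(8) = (21 * 8 + 18) mod 26 = 186 mod 26 = 4.
Step 3: Convert 4 back to letter: E.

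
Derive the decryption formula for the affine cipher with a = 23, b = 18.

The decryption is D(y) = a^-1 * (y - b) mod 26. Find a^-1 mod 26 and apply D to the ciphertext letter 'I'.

Step 1: Find a^-1, the modular inverse of 23 mod 26.
Step 2: We need 23 * a^-1 = 1 (mod 26).
Step 3: 23 * 17 = 391 = 15 * 26 + 1, so a^-1 = 17.
Step 4: D(y) = 17(y - 18) mod 26.
Step 5: Apply to 'I' (y = 8): D(8) = 17 * (8 - 18) mod 26 = 17 * -10 mod 26 = 12 -> 'M'.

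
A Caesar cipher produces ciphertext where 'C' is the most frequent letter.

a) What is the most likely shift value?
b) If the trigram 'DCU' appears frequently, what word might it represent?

Step 1: In English, 'E' is the most frequent letter (12.7%).
Step 2: The most frequent ciphertext letter is 'C' (position 2).
Step 3: Shift = (2 - 4) mod 26 = 24.
Step 4: Decrypt 'DCU' by shifting back 24:
  D -> F
  C -> E
  U -> W
Step 5: 'DCU' decrypts to 'FEW'.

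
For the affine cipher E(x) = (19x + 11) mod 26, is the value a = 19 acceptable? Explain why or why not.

Step 1: Compute gcd(19, 26).
Step 2: gcd(19, 26) = 1.
Since gcd = 1, 19 is coprime with 26, so it is a valid key.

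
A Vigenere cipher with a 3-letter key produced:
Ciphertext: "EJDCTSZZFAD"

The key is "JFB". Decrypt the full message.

Step 1: Key 'JFB' has length 3. Extended key: JFBJFBJFBJF
Step 2: Decrypt each position:
  E(4) - J(9) = 21 = V
  J(9) - F(5) = 4 = E
  D(3) - B(1) = 2 = C
  C(2) - J(9) = 19 = T
  T(19) - F(5) = 14 = O
  S(18) - B(1) = 17 = R
  Z(25) - J(9) = 16 = Q
  Z(25) - F(5) = 20 = U
  F(5) - B(1) = 4 = E
  A(0) - J(9) = 17 = R
  D(3) - F(5) = 24 = Y
Plaintext: VECTORQUERY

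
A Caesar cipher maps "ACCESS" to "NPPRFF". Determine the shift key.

Step 1: Compare first letters: A (position 0) -> N (position 13).
Step 2: Shift = (13 - 0) mod 26 = 13.
The shift value is 13.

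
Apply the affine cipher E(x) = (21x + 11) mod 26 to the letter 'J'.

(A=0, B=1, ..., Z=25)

Step 1: Convert 'J' to number: x = 9.
Step 2: E(9) = (21 * 9 + 11) mod 26 = 200 mod 26 = 18.
Step 3: Convert 18 back to letter: S.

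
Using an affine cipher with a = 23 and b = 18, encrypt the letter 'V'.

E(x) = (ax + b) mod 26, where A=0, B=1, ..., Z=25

Step 1: Convert 'V' to number: x = 21.
Step 2: E(21) = (23 * 21 + 18) mod 26 = 501 mod 26 = 7.
Step 3: Convert 7 back to letter: H.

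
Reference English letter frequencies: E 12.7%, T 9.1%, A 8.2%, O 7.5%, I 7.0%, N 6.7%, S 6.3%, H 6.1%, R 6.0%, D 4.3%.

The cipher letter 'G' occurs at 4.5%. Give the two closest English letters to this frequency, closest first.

Step 1: Observed frequency of 'G' is 4.5%.
Step 2: Compute distances to each reference frequency and sort:
  D (4.3%): difference = 0.2% <-- BEST
  R (6.0%): difference = 1.5% <-- RUNNER-UP
  H (6.1%): difference = 1.6%
  S (6.3%): difference = 1.8%
  N (6.7%): difference = 2.2%
Step 3: Most likely is 'D' (4.3%, diff 0.2%); second most likely is 'R' (6.0%, diff 1.5%).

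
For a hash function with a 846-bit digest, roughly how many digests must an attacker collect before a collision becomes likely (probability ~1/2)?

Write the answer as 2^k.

Step 1: The birthday paradox gives collision probability ~50% after sqrt(2^n) = 2^(n/2) hashes.
Step 2: For 846-bit output: 2^(846/2) = 2^423.
Step 3: Approximately 2^423 hash computations needed.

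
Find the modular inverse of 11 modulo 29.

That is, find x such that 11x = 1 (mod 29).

Step 1: We need x such that 11 * x = 1 (mod 29).
Step 2: Using the extended Euclidean algorithm or trial:
  11 * 8 = 88 = 3 * 29 + 1.
Step 3: Since 88 mod 29 = 1, the inverse is x = 8.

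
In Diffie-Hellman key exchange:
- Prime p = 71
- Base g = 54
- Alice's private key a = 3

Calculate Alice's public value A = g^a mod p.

Step 1: A = g^a mod p = 54^3 mod 71.
  54^1 mod 71 = 54
  54^2 mod 71 = (54 * 54) mod 71 = 5
  54^3 mod 71 = (5 * 54) mod 71 = 57
Result: A = 57.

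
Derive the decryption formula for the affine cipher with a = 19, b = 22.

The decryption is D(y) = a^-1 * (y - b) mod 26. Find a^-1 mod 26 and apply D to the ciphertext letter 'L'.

Step 1: Find a^-1, the modular inverse of 19 mod 26.
Step 2: We need 19 * a^-1 = 1 (mod 26).
Step 3: 19 * 11 = 209 = 8 * 26 + 1, so a^-1 = 11.
Step 4: D(y) = 11(y - 22) mod 26.
Step 5: Apply to 'L' (y = 11): D(11) = 11 * (11 - 22) mod 26 = 11 * -11 mod 26 = 9 -> 'J'.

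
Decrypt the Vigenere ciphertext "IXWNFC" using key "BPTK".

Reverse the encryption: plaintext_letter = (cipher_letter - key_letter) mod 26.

Step 1: Extend key: BPTKBP
Step 2: Decrypt each letter (c - k) mod 26:
  I(8) - B(1) = (8-1) mod 26 = 7 = H
  X(23) - P(15) = (23-15) mod 26 = 8 = I
  W(22) - T(19) = (22-19) mod 26 = 3 = D
  N(13) - K(10) = (13-10) mod 26 = 3 = D
  F(5) - B(1) = (5-1) mod 26 = 4 = E
  C(2) - P(15) = (2-15) mod 26 = 13 = N
Plaintext: HIDDEN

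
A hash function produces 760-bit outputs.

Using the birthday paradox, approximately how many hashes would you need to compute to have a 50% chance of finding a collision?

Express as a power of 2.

Step 1: The birthday paradox gives collision probability ~50% after sqrt(2^n) = 2^(n/2) hashes.
Step 2: For 760-bit output: 2^(760/2) = 2^380.
Step 3: Approximately 2^380 hash computations needed.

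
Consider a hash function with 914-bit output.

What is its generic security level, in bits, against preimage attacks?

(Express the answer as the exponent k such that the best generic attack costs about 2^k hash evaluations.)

Step 1: The hash has a 914-bit output.
Step 2: Preimage resistance means: given a digest h(x), it should be infeasible to find any input that hashes to it.
With a 914-bit output there are 2^914 possible digests, so a generic brute-force preimage search costs about 2^914 evaluations.
Step 3: Security level = 914 bits.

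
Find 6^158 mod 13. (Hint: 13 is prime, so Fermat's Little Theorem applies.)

Step 1: Since 13 is prime, by Fermat's Little Theorem: 6^12 = 1 (mod 13).
Step 2: Reduce exponent: 158 mod 12 = 2.
Step 3: So 6^158 = 6^2 (mod 13).
Step 4: 6^2 mod 13 = 10.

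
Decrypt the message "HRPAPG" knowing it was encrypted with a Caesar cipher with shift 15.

Step 1: Reverse the shift by subtracting 15 from each letter position.
  H (position 7) -> position (7-15) mod 26 = 18 -> S
  R (position 17) -> position (17-15) mod 26 = 2 -> C
  P (position 15) -> position (15-15) mod 26 = 0 -> A
  A (position 0) -> position (0-15) mod 26 = 11 -> L
  P (position 15) -> position (15-15) mod 26 = 0 -> A
  G (position 6) -> position (6-15) mod 26 = 17 -> R
Decrypted message: SCALAR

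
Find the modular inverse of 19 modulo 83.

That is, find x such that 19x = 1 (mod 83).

Step 1: We need x such that 19 * x = 1 (mod 83).
Step 2: Using the extended Euclidean algorithm or trial:
  19 * 35 = 665 = 8 * 83 + 1.
Step 3: Since 665 mod 83 = 1, the inverse is x = 35.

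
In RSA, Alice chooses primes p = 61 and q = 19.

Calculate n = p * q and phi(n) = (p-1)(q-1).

Step 1: n = p * q = 61 * 19 = 1159.
Step 2: phi(n) = (p-1)(q-1) = 60 * 18 = 1080.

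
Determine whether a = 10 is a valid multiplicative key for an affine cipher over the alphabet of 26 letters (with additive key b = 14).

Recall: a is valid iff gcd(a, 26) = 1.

Step 1: Compute gcd(10, 26).
Step 2: gcd(10, 26) = 2.
Since gcd = 2 != 1, 10 shares a common factor with 26, so it cannot be used.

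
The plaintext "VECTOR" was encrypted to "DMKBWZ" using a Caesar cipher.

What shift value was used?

Step 1: Compare first letters: V (position 21) -> D (position 3).
Step 2: Shift = (3 - 21) mod 26 = 8.
The shift value is 8.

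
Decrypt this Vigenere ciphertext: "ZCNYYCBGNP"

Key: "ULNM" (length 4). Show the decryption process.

Step 1: Key 'ULNM' has length 4. Extended key: ULNMULNMUL
Step 2: Decrypt each position:
  Z(25) - U(20) = 5 = F
  C(2) - L(11) = 17 = R
  N(13) - N(13) = 0 = A
  Y(24) - M(12) = 12 = M
  Y(24) - U(20) = 4 = E
  C(2) - L(11) = 17 = R
  B(1) - N(13) = 14 = O
  G(6) - M(12) = 20 = U
  N(13) - U(20) = 19 = T
  P(15) - L(11) = 4 = E
Plaintext: FRAMEROUTE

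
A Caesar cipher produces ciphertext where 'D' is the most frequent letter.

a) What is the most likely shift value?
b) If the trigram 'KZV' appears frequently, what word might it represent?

Step 1: In English, 'E' is the most frequent letter (12.7%).
Step 2: The most frequent ciphertext letter is 'D' (position 3).
Step 3: Shift = (3 - 4) mod 26 = 25.
Step 4: Decrypt 'KZV' by shifting back 25:
  K -> L
  Z -> A
  V -> W
Step 5: 'KZV' decrypts to 'LAW'.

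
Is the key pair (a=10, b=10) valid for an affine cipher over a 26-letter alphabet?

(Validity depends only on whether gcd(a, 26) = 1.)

Step 1: Compute gcd(10, 26).
Step 2: gcd(10, 26) = 2.
Since gcd = 2 != 1, 10 shares a common factor with 26, so it cannot be used.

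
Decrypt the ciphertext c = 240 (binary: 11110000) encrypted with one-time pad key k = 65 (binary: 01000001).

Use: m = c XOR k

Step 1: XOR ciphertext with key:
  Ciphertext: 11110000
  Key:        01000001
  XOR:        10110001
Step 2: Plaintext = 10110001 = 177 in decimal.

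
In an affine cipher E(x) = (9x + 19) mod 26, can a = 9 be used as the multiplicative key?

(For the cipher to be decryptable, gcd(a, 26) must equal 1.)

Step 1: Compute gcd(9, 26).
Step 2: gcd(9, 26) = 1.
Since gcd = 1, 9 is coprime with 26, so it is a valid key.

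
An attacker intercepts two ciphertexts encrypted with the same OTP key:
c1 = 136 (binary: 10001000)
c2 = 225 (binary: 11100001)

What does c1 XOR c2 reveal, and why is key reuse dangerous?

Step 1: c1 XOR c2 = (m1 XOR k) XOR (m2 XOR k).
Step 2: By XOR associativity/commutativity: = m1 XOR m2 XOR k XOR k = m1 XOR m2.
Step 3: 10001000 XOR 11100001 = 01101001 = 105.
Step 4: The key cancels out! An attacker learns m1 XOR m2 = 105, revealing the relationship between plaintexts.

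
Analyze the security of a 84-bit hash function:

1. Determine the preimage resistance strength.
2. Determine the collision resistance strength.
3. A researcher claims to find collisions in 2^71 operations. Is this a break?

Step 1: Preimage resistance requires brute-force of 2^84 operations.
Step 2: Collision resistance (birthday bound) = 2^(84/2) = 2^42.
Step 3: The claimed attack costs 2^71 operations.
Step 4: Since 2^71 >= 2^42, the claimed attack is no faster than the generic birthday attack, so this does not break collision resistance.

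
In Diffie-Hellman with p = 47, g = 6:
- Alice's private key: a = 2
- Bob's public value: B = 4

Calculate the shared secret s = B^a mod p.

Step 1: s = B^a mod p = 4^2 mod 47.
  4^1 mod 47 = 4
  4^2 mod 47 = (4 * 4) mod 47 = 16
Result: shared secret = 16.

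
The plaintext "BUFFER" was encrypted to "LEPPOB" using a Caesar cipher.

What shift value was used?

Step 1: Compare first letters: B (position 1) -> L (position 11).
Step 2: Shift = (11 - 1) mod 26 = 10.
The shift value is 10.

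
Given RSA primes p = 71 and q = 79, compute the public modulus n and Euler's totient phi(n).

Step 1: n = p * q = 71 * 79 = 5609.
Step 2: phi(n) = (p-1)(q-1) = 70 * 78 = 5460.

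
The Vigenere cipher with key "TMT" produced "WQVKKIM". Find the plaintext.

Step 1: Extend key: TMTTMTT
Step 2: Decrypt each letter (c - k) mod 26:
  W(22) - T(19) = (22-19) mod 26 = 3 = D
  Q(16) - M(12) = (16-12) mod 26 = 4 = E
  V(21) - T(19) = (21-19) mod 26 = 2 = C
  K(10) - T(19) = (10-19) mod 26 = 17 = R
  K(10) - M(12) = (10-12) mod 26 = 24 = Y
  I(8) - T(19) = (8-19) mod 26 = 15 = P
  M(12) - T(19) = (12-19) mod 26 = 19 = T
Plaintext: DECRYPT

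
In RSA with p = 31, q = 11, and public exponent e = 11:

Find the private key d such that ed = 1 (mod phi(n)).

Step 1: n = 31 * 11 = 341.
Step 2: phi(n) = 30 * 10 = 300.
Step 3: Find d such that 11 * d = 1 (mod 300).
Step 4: d = 11^(-1) mod 300 = 191.
Verification: 11 * 191 = 2101 = 7 * 300 + 1.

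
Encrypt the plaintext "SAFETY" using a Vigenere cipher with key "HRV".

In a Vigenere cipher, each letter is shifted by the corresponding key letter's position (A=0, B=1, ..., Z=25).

Step 1: Repeat key to match plaintext length:
  Plaintext: SAFETY
  Key:       HRVHRV
Step 2: Encrypt each letter:
  S(18) + H(7) = (18+7) mod 26 = 25 = Z
  A(0) + R(17) = (0+17) mod 26 = 17 = R
  F(5) + V(21) = (5+21) mod 26 = 0 = A
  E(4) + H(7) = (4+7) mod 26 = 11 = L
  T(19) + R(17) = (19+17) mod 26 = 10 = K
  Y(24) + V(21) = (24+21) mod 26 = 19 = T
Ciphertext: ZRALKT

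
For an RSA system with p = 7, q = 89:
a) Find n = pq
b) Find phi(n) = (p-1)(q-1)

Step 1: n = p * q = 7 * 89 = 623.
Step 2: phi(n) = (p-1)(q-1) = 6 * 88 = 528.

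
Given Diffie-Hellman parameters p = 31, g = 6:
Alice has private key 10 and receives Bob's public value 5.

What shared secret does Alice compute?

Step 1: s = B^a mod p = 5^10 mod 31.
  5^1 mod 31 = 5
  5^2 mod 31 = (5 * 5) mod 31 = 25
  5^3 mod 31 = (25 * 5) mod 31 = 1
  5^4 mod 31 = (1 * 5) mod 31 = 5
  5^5 mod 31 = (5 * 5) mod 31 = 25
  5^6 mod 31 = (25 * 5) mod 31 = 1
  5^7 mod 31 = (1 * 5) mod 31 = 5
  5^8 mod 31 = (5 * 5) mod 31 = 25
  5^9 mod 31 = (25 * 5) mod 31 = 1
  5^10 mod 31 = (1 * 5) mod 31 = 5
Result: shared secret = 5.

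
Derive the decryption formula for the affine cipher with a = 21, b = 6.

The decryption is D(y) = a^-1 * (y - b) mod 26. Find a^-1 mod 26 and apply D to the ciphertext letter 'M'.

Step 1: Find a^-1, the modular inverse of 21 mod 26.
Step 2: We need 21 * a^-1 = 1 (mod 26).
Step 3: 21 * 5 = 105 = 4 * 26 + 1, so a^-1 = 5.
Step 4: D(y) = 5(y - 6) mod 26.
Step 5: Apply to 'M' (y = 12): D(12) = 5 * (12 - 6) mod 26 = 5 * 6 mod 26 = 4 -> 'E'.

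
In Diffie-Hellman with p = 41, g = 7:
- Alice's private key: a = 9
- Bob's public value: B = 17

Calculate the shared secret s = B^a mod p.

Step 1: s = B^a mod p = 17^9 mod 41.
  17^1 mod 41 = 17
  17^2 mod 41 = (17 * 17) mod 41 = 2
  17^3 mod 41 = (2 * 17) mod 41 = 34
  17^4 mod 41 = (34 * 17) mod 41 = 4
  17^5 mod 41 = (4 * 17) mod 41 = 27
  17^6 mod 41 = (27 * 17) mod 41 = 8
  17^7 mod 41 = (8 * 17) mod 41 = 13
  17^8 mod 41 = (13 * 17) mod 41 = 16
  17^9 mod 41 = (16 * 17) mod 41 = 26
Result: shared secret = 26.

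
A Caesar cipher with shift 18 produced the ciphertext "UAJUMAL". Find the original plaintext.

Step 1: Reverse the shift by subtracting 18 from each letter position.
  U (position 20) -> position (20-18) mod 26 = 2 -> C
  A (position 0) -> position (0-18) mod 26 = 8 -> I
  J (position 9) -> position (9-18) mod 26 = 17 -> R
  U (position 20) -> position (20-18) mod 26 = 2 -> C
  M (position 12) -> position (12-18) mod 26 = 20 -> U
  A (position 0) -> position (0-18) mod 26 = 8 -> I
  L (position 11) -> position (11-18) mod 26 = 19 -> T
Decrypted message: CIRCUIT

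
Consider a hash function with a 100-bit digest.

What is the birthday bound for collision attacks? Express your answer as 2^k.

Step 1: The birthday paradox gives collision probability ~50% after sqrt(2^n) = 2^(n/2) hashes.
Step 2: For 100-bit output: 2^(100/2) = 2^50.
Step 3: Approximately 2^50 hash computations needed.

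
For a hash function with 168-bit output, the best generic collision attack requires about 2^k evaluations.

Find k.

Step 1: The hash has a 168-bit output.
Step 2: Collision resistance means it should be infeasible to find any x != y with h(x) = h(y).
By the birthday bound, a generic collision search succeeds after about sqrt(2^168) = 2^(168/2) = 2^84 evaluations.
Step 3: Security level = 84 bits.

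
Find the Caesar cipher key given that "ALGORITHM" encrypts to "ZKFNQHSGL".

Step 1: Compare first letters: A (position 0) -> Z (position 25).
Step 2: Shift = (25 - 0) mod 26 = 25.
The shift value is 25.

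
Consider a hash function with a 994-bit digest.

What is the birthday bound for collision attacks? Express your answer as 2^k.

Step 1: The birthday paradox gives collision probability ~50% after sqrt(2^n) = 2^(n/2) hashes.
Step 2: For 994-bit output: 2^(994/2) = 2^497.
Step 3: Approximately 2^497 hash computations needed.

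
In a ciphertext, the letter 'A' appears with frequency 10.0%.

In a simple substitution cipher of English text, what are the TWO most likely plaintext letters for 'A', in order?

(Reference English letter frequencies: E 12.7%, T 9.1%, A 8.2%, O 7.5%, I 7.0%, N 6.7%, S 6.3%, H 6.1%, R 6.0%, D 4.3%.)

Step 1: Observed frequency of 'A' is 10.0%.
Step 2: Compute distances to each reference frequency and sort:
  T (9.1%): difference = 0.9% <-- BEST
  A (8.2%): difference = 1.8% <-- RUNNER-UP
  O (7.5%): difference = 2.5%
  E (12.7%): difference = 2.7%
  I (7.0%): difference = 3.0%
Step 3: Most likely is 'T' (9.1%, diff 0.9%); second most likely is 'A' (8.2%, diff 1.8%).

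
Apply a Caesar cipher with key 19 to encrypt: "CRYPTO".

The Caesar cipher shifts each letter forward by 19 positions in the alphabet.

Step 1: For each letter, shift forward by 19 positions (mod 26).
  C (position 2) -> position (2+19) mod 26 = 21 -> V
  R (position 17) -> position (17+19) mod 26 = 10 -> K
  Y (position 24) -> position (24+19) mod 26 = 17 -> R
  P (position 15) -> position (15+19) mod 26 = 8 -> I
  T (position 19) -> position (19+19) mod 26 = 12 -> M
  O (position 14) -> position (14+19) mod 26 = 7 -> H
Result: VKRIMH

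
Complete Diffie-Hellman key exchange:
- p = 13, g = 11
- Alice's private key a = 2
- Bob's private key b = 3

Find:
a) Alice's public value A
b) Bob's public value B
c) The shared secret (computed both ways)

Step 1: A = g^a mod p = 11^2 mod 13 = 4.
Step 2: B = g^b mod p = 11^3 mod 13 = 5.
Step 3: Alice computes s = B^a mod p = 5^2 mod 13 = 12.
Step 4: Bob computes s = A^b mod p = 4^3 mod 13 = 12.
Both sides agree: shared secret = 12.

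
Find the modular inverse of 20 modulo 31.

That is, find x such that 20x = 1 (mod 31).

Step 1: We need x such that 20 * x = 1 (mod 31).
Step 2: Using the extended Euclidean algorithm or trial:
  20 * 14 = 280 = 9 * 31 + 1.
Step 3: Since 280 mod 31 = 1, the inverse is x = 14.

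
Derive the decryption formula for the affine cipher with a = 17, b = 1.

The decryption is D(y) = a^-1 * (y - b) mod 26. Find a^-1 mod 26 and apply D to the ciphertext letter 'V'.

Step 1: Find a^-1, the modular inverse of 17 mod 26.
Step 2: We need 17 * a^-1 = 1 (mod 26).
Step 3: 17 * 23 = 391 = 15 * 26 + 1, so a^-1 = 23.
Step 4: D(y) = 23(y - 1) mod 26.
Step 5: Apply to 'V' (y = 21): D(21) = 23 * (21 - 1) mod 26 = 23 * 20 mod 26 = 18 -> 'S'.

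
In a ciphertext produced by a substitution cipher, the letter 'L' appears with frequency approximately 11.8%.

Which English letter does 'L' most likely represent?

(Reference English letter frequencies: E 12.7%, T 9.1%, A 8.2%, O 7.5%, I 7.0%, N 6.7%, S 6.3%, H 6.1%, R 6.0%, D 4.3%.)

Step 1: The observed frequency is 11.8%.
Step 2: Compare with English frequencies:
  E: 12.7% (difference: 0.9%) <-- closest
  T: 9.1% (difference: 2.7%)
  A: 8.2% (difference: 3.6%)
  O: 7.5% (difference: 4.3%)
  I: 7.0% (difference: 4.8%)
  N: 6.7% (difference: 5.1%)
  S: 6.3% (difference: 5.5%)
  H: 6.1% (difference: 5.7%)
  R: 6.0% (difference: 5.8%)
  D: 4.3% (difference: 7.5%)
Step 3: 'L' most likely represents 'E' (frequency 12.7%).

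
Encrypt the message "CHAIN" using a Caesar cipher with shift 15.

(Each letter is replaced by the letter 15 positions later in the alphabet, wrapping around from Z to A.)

Step 1: For each letter, shift forward by 15 positions (mod 26).
  C (position 2) -> position (2+15) mod 26 = 17 -> R
  H (position 7) -> position (7+15) mod 26 = 22 -> W
  A (position 0) -> position (0+15) mod 26 = 15 -> P
  I (position 8) -> position (8+15) mod 26 = 23 -> X
  N (position 13) -> position (13+15) mod 26 = 2 -> C
Result: RWPXC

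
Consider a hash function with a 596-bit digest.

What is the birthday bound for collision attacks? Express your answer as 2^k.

Step 1: The birthday paradox gives collision probability ~50% after sqrt(2^n) = 2^(n/2) hashes.
Step 2: For 596-bit output: 2^(596/2) = 2^298.
Step 3: Approximately 2^298 hash computations needed.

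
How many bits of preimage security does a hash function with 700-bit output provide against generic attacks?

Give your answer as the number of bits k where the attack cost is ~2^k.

Step 1: The hash has a 700-bit output.
Step 2: Preimage resistance means: given a digest h(x), it should be infeasible to find any input that hashes to it.
With a 700-bit output there are 2^700 possible digests, so a generic brute-force preimage search costs about 2^700 evaluations.
Step 3: Security level = 700 bits.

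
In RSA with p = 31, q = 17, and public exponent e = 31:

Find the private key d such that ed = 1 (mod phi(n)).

Step 1: n = 31 * 17 = 527.
Step 2: phi(n) = 30 * 16 = 480.
Step 3: Find d such that 31 * d = 1 (mod 480).
Step 4: d = 31^(-1) mod 480 = 31.
Verification: 31 * 31 = 961 = 2 * 480 + 1.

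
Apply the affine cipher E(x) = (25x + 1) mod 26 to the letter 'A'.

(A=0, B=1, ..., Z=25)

Step 1: Convert 'A' to number: x = 0.
Step 2: E(0) = (25 * 0 + 1) mod 26 = 1 mod 26 = 1.
Step 3: Convert 1 back to letter: B.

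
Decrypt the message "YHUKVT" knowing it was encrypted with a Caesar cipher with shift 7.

Step 1: Reverse the shift by subtracting 7 from each letter position.
  Y (position 24) -> position (24-7) mod 26 = 17 -> R
  H (position 7) -> position (7-7) mod 26 = 0 -> A
  U (position 20) -> position (20-7) mod 26 = 13 -> N
  K (position 10) -> position (10-7) mod 26 = 3 -> D
  V (position 21) -> position (21-7) mod 26 = 14 -> O
  T (position 19) -> position (19-7) mod 26 = 12 -> M
Decrypted message: RANDOM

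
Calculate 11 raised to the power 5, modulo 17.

Step 1: Compute 11^5 mod 17 step by step, reducing modulo 17 at each step.
  11^1 mod 17 = 11
  11^2 mod 17 = (11 * 11) mod 17 = 2
  11^3 mod 17 = (2 * 11) mod 17 = 5
  11^4 mod 17 = (5 * 11) mod 17 = 4
  11^5 mod 17 = (4 * 11) mod 17 = 10
Step 2: Result = 10.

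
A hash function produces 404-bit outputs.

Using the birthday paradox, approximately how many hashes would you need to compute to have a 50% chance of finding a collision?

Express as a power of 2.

Step 1: The birthday paradox gives collision probability ~50% after sqrt(2^n) = 2^(n/2) hashes.
Step 2: For 404-bit output: 2^(404/2) = 2^202.
Step 3: Approximately 2^202 hash computations needed.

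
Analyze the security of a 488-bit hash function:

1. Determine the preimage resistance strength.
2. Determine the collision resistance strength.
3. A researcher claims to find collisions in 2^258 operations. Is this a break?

Step 1: Preimage resistance requires brute-force of 2^488 operations.
Step 2: Collision resistance (birthday bound) = 2^(488/2) = 2^244.
Step 3: The claimed attack costs 2^258 operations.
Step 4: Since 2^258 >= 2^244, the claimed attack is no faster than the generic birthday attack, so this does not break collision resistance.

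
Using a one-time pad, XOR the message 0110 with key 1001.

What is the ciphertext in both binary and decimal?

Step 1: Write out the XOR operation bit by bit:
  Message: 0110
  Key:     1001
  XOR:     1111
Step 2: Convert to decimal: 1111 = 15.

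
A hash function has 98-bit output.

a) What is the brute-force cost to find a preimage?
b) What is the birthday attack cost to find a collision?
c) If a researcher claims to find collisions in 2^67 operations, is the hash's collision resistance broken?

Step 1: Preimage resistance requires brute-force of 2^98 operations.
Step 2: Collision resistance (birthday bound) = 2^(98/2) = 2^49.
Step 3: The claimed attack costs 2^67 operations.
Step 4: Since 2^67 >= 2^49, the claimed attack is no faster than the generic birthday attack, so this does not break collision resistance.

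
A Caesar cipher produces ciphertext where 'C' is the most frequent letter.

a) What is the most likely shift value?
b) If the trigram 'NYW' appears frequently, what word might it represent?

Step 1: In English, 'E' is the most frequent letter (12.7%).
Step 2: The most frequent ciphertext letter is 'C' (position 2).
Step 3: Shift = (2 - 4) mod 26 = 24.
Step 4: Decrypt 'NYW' by shifting back 24:
  N -> P
  Y -> A
  W -> Y
Step 5: 'NYW' decrypts to 'PAY'.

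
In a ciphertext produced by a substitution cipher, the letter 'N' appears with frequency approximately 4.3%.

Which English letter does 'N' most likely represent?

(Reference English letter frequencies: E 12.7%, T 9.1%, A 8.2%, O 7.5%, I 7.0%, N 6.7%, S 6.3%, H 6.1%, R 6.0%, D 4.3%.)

Step 1: The observed frequency is 4.3%.
Step 2: Compare with English frequencies:
  E: 12.7% (difference: 8.4%)
  T: 9.1% (difference: 4.8%)
  A: 8.2% (difference: 3.9%)
  O: 7.5% (difference: 3.2%)
  I: 7.0% (difference: 2.7%)
  N: 6.7% (difference: 2.4%)
  S: 6.3% (difference: 2.0%)
  H: 6.1% (difference: 1.8%)
  R: 6.0% (difference: 1.7%)
  D: 4.3% (difference: 0.0%) <-- closest
Step 3: 'N' most likely represents 'D' (frequency 4.3%).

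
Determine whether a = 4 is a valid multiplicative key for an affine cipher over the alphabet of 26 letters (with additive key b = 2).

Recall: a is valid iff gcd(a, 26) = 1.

Step 1: Compute gcd(4, 26).
Step 2: gcd(4, 26) = 2.
Since gcd = 2 != 1, 4 shares a common factor with 26, so it cannot be used.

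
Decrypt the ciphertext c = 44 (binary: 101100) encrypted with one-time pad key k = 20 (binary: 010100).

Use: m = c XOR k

Step 1: XOR ciphertext with key:
  Ciphertext: 101100
  Key:        010100
  XOR:        111000
Step 2: Plaintext = 111000 = 56 in decimal.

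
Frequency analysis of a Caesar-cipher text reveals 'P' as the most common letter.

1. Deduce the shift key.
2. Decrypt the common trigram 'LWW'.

Step 1: In English, 'E' is the most frequent letter (12.7%).
Step 2: The most frequent ciphertext letter is 'P' (position 15).
Step 3: Shift = (15 - 4) mod 26 = 11.
Step 4: Decrypt 'LWW' by shifting back 11:
  L -> A
  W -> L
  W -> L
Step 5: 'LWW' decrypts to 'ALL'.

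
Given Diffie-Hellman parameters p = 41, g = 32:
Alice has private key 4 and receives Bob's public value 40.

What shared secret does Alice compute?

Step 1: s = B^a mod p = 40^4 mod 41.
  40^1 mod 41 = 40
  40^2 mod 41 = (40 * 40) mod 41 = 1
  40^3 mod 41 = (1 * 40) mod 41 = 40
  40^4 mod 41 = (40 * 40) mod 41 = 1
Result: shared secret = 1.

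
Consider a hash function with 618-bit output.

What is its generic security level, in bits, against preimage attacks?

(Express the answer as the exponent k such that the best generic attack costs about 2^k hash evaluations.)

Step 1: The hash has a 618-bit output.
Step 2: Preimage resistance means: given a digest h(x), it should be infeasible to find any input that hashes to it.
With a 618-bit output there are 2^618 possible digests, so a generic brute-force preimage search costs about 2^618 evaluations.
Step 3: Security level = 618 bits.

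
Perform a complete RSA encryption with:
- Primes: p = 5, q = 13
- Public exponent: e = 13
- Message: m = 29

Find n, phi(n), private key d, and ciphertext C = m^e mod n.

Step 1: n = 5 * 13 = 65.
Step 2: phi(n) = (5-1)(13-1) = 4 * 12 = 48.
Step 3: Find d = 13^(-1) mod 48 = 37.
  Verify: 13 * 37 = 481 = 1 (mod 48).
Step 4: C = 29^13 mod 65 = 29.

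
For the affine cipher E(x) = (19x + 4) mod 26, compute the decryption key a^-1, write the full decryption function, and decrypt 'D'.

Step 1: Find a^-1, the modular inverse of 19 mod 26.
Step 2: We need 19 * a^-1 = 1 (mod 26).
Step 3: 19 * 11 = 209 = 8 * 26 + 1, so a^-1 = 11.
Step 4: D(y) = 11(y - 4) mod 26.
Step 5: Apply to 'D' (y = 3): D(3) = 11 * (3 - 4) mod 26 = 11 * -1 mod 26 = 15 -> 'P'.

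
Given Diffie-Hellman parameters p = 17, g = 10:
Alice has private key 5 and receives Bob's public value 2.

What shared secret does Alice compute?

Step 1: s = B^a mod p = 2^5 mod 17.
  2^1 mod 17 = 2
  2^2 mod 17 = (2 * 2) mod 17 = 4
  2^3 mod 17 = (4 * 2) mod 17 = 8
  2^4 mod 17 = (8 * 2) mod 17 = 16
  2^5 mod 17 = (16 * 2) mod 17 = 15
Result: shared secret = 15.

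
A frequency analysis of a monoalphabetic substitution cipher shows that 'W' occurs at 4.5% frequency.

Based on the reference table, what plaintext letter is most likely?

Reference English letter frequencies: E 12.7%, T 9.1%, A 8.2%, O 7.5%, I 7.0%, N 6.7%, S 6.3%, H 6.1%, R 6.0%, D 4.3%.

Step 1: The observed frequency is 4.5%.
Step 2: Compare with English frequencies:
  E: 12.7% (difference: 8.2%)
  T: 9.1% (difference: 4.6%)
  A: 8.2% (difference: 3.7%)
  O: 7.5% (difference: 3.0%)
  I: 7.0% (difference: 2.5%)
  N: 6.7% (difference: 2.2%)
  S: 6.3% (difference: 1.8%)
  H: 6.1% (difference: 1.6%)
  R: 6.0% (difference: 1.5%)
  D: 4.3% (difference: 0.2%) <-- closest
Step 3: 'W' most likely represents 'D' (frequency 4.3%).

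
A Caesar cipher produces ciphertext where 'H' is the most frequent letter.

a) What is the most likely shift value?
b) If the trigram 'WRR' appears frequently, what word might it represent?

Step 1: In English, 'E' is the most frequent letter (12.7%).
Step 2: The most frequent ciphertext letter is 'H' (position 7).
Step 3: Shift = (7 - 4) mod 26 = 3.
Step 4: Decrypt 'WRR' by shifting back 3:
  W -> T
  R -> O
  R -> O
Step 5: 'WRR' decrypts to 'TOO'.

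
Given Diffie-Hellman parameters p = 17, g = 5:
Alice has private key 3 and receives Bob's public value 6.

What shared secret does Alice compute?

Step 1: s = B^a mod p = 6^3 mod 17.
  6^1 mod 17 = 6
  6^2 mod 17 = (6 * 6) mod 17 = 2
  6^3 mod 17 = (2 * 6) mod 17 = 12
Result: shared secret = 12.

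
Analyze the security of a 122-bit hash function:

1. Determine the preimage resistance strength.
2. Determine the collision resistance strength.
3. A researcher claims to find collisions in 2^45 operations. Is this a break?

Step 1: Preimage resistance requires brute-force of 2^122 operations.
Step 2: Collision resistance (birthday bound) = 2^(122/2) = 2^61.
Step 3: The claimed attack costs 2^45 operations.
Step 4: Since 2^45 < 2^61, the claimed attack beats the generic birthday bound, so collision resistance is broken.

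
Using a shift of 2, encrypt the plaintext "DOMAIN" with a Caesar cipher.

Step 1: For each letter, shift forward by 2 positions (mod 26).
  D (position 3) -> position (3+2) mod 26 = 5 -> F
  O (position 14) -> position (14+2) mod 26 = 16 -> Q
  M (position 12) -> position (12+2) mod 26 = 14 -> O
  A (position 0) -> position (0+2) mod 26 = 2 -> C
  I (position 8) -> position (8+2) mod 26 = 10 -> K
  N (position 13) -> position (13+2) mod 26 = 15 -> P
Result: FQOCKP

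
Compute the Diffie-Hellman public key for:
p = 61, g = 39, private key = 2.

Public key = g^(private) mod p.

Step 1: A = g^a mod p = 39^2 mod 61.
  39^1 mod 61 = 39
  39^2 mod 61 = (39 * 39) mod 61 = 57
Result: A = 57.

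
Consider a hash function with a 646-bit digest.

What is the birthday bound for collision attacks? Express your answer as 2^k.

Step 1: The birthday paradox gives collision probability ~50% after sqrt(2^n) = 2^(n/2) hashes.
Step 2: For 646-bit output: 2^(646/2) = 2^323.
Step 3: Approximately 2^323 hash computations needed.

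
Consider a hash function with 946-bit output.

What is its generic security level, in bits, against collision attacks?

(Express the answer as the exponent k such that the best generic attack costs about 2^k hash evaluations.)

Step 1: The hash has a 946-bit output.
Step 2: Collision resistance means it should be infeasible to find any x != y with h(x) = h(y).
By the birthday bound, a generic collision search succeeds after about sqrt(2^946) = 2^(946/2) = 2^473 evaluations.
Step 3: Security level = 473 bits.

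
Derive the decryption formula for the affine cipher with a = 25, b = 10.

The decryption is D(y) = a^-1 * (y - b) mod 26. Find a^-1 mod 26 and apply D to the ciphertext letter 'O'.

Step 1: Find a^-1, the modular inverse of 25 mod 26.
Step 2: We need 25 * a^-1 = 1 (mod 26).
Step 3: 25 * 25 = 625 = 24 * 26 + 1, so a^-1 = 25.
Step 4: D(y) = 25(y - 10) mod 26.
Step 5: Apply to 'O' (y = 14): D(14) = 25 * (14 - 10) mod 26 = 25 * 4 mod 26 = 22 -> 'W'.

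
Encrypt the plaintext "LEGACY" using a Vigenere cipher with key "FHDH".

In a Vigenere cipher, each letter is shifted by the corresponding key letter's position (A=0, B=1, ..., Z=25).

Step 1: Repeat key to match plaintext length:
  Plaintext: LEGACY
  Key:       FHDHFH
Step 2: Encrypt each letter:
  L(11) + F(5) = (11+5) mod 26 = 16 = Q
  E(4) + H(7) = (4+7) mod 26 = 11 = L
  G(6) + D(3) = (6+3) mod 26 = 9 = J
  A(0) + H(7) = (0+7) mod 26 = 7 = H
  C(2) + F(5) = (2+5) mod 26 = 7 = H
  Y(24) + H(7) = (24+7) mod 26 = 5 = F
Ciphertext: QLJHHF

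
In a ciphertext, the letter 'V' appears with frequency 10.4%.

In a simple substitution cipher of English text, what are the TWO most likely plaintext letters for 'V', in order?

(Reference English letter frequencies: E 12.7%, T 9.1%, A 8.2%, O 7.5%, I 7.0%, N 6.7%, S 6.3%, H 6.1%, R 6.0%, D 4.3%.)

Step 1: Observed frequency of 'V' is 10.4%.
Step 2: Compute distances to each reference frequency and sort:
  T (9.1%): difference = 1.3% <-- BEST
  A (8.2%): difference = 2.2% <-- RUNNER-UP
  E (12.7%): difference = 2.3%
  O (7.5%): difference = 2.9%
  I (7.0%): difference = 3.4%
Step 3: Most likely is 'T' (9.1%, diff 1.3%); second most likely is 'A' (8.2%, diff 2.2%).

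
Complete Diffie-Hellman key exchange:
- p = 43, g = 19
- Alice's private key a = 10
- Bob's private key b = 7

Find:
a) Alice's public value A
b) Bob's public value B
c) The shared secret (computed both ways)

Step 1: A = g^a mod p = 19^10 mod 43 = 40.
Step 2: B = g^b mod p = 19^7 mod 43 = 37.
Step 3: Alice computes s = B^a mod p = 37^10 mod 43 = 6.
Step 4: Bob computes s = A^b mod p = 40^7 mod 43 = 6.
Both sides agree: shared secret = 6.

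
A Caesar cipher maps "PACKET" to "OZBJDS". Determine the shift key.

Step 1: Compare first letters: P (position 15) -> O (position 14).
Step 2: Shift = (14 - 15) mod 26 = 25.
The shift value is 25.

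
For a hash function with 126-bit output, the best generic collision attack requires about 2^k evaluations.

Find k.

Step 1: The hash has a 126-bit output.
Step 2: Collision resistance means it should be infeasible to find any x != y with h(x) = h(y).
By the birthday bound, a generic collision search succeeds after about sqrt(2^126) = 2^(126/2) = 2^63 evaluations.
Step 3: Security level = 63 bits.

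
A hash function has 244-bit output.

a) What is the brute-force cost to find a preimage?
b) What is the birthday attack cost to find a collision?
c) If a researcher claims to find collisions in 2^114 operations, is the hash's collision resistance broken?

Step 1: Preimage resistance requires brute-force of 2^244 operations.
Step 2: Collision resistance (birthday bound) = 2^(244/2) = 2^122.
Step 3: The claimed attack costs 2^114 operations.
Step 4: Since 2^114 < 2^122, the claimed attack beats the generic birthday bound, so collision resistance is broken.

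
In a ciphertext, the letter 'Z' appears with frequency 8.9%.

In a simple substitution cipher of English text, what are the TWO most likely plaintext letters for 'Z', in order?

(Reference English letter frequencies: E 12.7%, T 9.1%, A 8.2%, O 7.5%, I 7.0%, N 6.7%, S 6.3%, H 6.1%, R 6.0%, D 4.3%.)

Step 1: Observed frequency of 'Z' is 8.9%.
Step 2: Compute distances to each reference frequency and sort:
  T (9.1%): difference = 0.2% <-- BEST
  A (8.2%): difference = 0.7% <-- RUNNER-UP
  O (7.5%): difference = 1.4%
  I (7.0%): difference = 1.9%
  N (6.7%): difference = 2.2%
Step 3: Most likely is 'T' (9.1%, diff 0.2%); second most likely is 'A' (8.2%, diff 0.7%).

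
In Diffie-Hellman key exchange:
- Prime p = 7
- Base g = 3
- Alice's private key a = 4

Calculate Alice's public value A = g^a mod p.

Step 1: A = g^a mod p = 3^4 mod 7.
  3^1 mod 7 = 3
  3^2 mod 7 = (3 * 3) mod 7 = 2
  3^3 mod 7 = (2 * 3) mod 7 = 6
  3^4 mod 7 = (6 * 3) mod 7 = 4
Result: A = 4.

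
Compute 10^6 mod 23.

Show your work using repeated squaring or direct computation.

Step 1: Compute 10^6 mod 23 step by step, reducing modulo 23 at each step.
  10^1 mod 23 = 10
  10^2 mod 23 = (10 * 10) mod 23 = 8
  10^3 mod 23 = (8 * 10) mod 23 = 11
  10^4 mod 23 = (11 * 10) mod 23 = 18
  10^5 mod 23 = (18 * 10) mod 23 = 19
  10^6 mod 23 = (19 * 10) mod 23 = 6
Step 2: Result = 6.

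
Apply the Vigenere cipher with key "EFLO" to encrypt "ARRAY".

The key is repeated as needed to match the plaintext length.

Step 1: Repeat key to match plaintext length:
  Plaintext: ARRAY
  Key:       EFLOE
Step 2: Encrypt each letter:
  A(0) + E(4) = (0+4) mod 26 = 4 = E
  R(17) + F(5) = (17+5) mod 26 = 22 = W
  R(17) + L(11) = (17+11) mod 26 = 2 = C
  A(0) + O(14) = (0+14) mod 26 = 14 = O
  Y(24) + E(4) = (24+4) mod 26 = 2 = C
Ciphertext: EWCOC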